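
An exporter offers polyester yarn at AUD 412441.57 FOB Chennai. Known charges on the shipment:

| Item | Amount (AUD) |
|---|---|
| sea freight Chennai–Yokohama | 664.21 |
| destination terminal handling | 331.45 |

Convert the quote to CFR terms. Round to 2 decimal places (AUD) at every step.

Not relevant to the conversion: destination terminal — on the buyer under both terms; not part of either seller's price.
From FOB to CFR, the seller additionally bears: freight.
CFR price = 412441.57 + 664.21 = 413105.78

CFR price: AUD 413105.78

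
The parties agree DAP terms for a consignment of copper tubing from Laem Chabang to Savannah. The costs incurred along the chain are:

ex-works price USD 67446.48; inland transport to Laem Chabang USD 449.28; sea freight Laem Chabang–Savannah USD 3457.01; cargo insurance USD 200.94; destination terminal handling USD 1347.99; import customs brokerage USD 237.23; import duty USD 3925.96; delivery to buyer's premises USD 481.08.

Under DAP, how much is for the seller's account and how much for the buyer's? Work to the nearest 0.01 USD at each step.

Seller: USD 73382.78; buyer: USD 4163.19

DAP: the seller bears all costs to the named destination except import duty and clearance.
Seller's account: goods 67446.48 + inland to port 449.28 + freight 3457.01 + insurance 200.94 + destination terminal 1347.99 + delivery 481.08 = 73382.78
Buyer's account: brokerage 237.23 + duty 3925.96 = 4163.19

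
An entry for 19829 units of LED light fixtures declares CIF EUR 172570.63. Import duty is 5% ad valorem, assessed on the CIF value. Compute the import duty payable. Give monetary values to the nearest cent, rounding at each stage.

Import duty = 172570.63 × 5% = 8628.53

Import duty: EUR 8628.53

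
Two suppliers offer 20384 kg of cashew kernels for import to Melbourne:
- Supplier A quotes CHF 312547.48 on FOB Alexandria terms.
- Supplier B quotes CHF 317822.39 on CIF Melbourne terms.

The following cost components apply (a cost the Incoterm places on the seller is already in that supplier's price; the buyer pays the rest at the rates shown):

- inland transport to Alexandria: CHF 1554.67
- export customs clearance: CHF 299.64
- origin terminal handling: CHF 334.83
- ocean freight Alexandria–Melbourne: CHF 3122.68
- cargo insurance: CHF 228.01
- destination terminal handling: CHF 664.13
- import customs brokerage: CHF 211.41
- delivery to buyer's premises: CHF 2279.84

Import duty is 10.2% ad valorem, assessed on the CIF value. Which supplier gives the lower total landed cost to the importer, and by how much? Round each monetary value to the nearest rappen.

Supplier A is cheaper by CHF 2120.49

Supplier A (FOB):
CIF value = FOB price + freight + insurance = 312547.48 + 3122.68 + 228.01 = 315898.17
Import duty = 315898.17 × 10.2% = 32221.61
Buyer bears (A): 3122.68 + 228.01 + 664.13 + 211.41 + 2279.84 = 6506.07
Landed cost (A) = invoice 312547.48 + 6506.07 + duty 32221.61 = 351275.16
Supplier B (CIF):
The CIF price already equals the CIF value: 317822.39
Import duty = 317822.39 × 10.2% = 32417.88
Buyer bears (B): 664.13 + 211.41 + 2279.84 = 3155.38
Landed cost (B) = invoice 317822.39 + 3155.38 + duty 32417.88 = 353395.65
Difference = |351275.16 − 353395.65| = 2120.49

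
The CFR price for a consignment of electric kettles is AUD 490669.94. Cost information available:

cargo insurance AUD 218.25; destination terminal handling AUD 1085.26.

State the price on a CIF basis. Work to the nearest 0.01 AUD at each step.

CIF price: AUD 490888.19

Not relevant to the conversion: destination terminal — on the buyer under both terms; not part of either seller's price.
From CFR to CIF, the seller additionally bears: insurance.
CIF price = 490669.94 + 218.25 = 490888.19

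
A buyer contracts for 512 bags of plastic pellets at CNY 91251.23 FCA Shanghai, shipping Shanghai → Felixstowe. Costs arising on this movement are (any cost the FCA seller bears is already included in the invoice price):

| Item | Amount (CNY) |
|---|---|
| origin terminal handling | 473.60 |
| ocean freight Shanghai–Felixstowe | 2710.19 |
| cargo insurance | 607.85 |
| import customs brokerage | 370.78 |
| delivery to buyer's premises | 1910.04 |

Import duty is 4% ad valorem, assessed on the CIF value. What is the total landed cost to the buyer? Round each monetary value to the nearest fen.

Total landed cost: CNY 101125.40

FCA: the seller delivers export-cleared goods to the carrier; the buyer bears costs from that point.
CIF value = FCA price + origin terminal + freight + insurance = 91251.23 + 473.60 + 2710.19 + 607.85 = 95042.87
Import duty = 95042.87 × 4% = 3801.71
Buyer bears: origin terminal 473.60 + freight 2710.19 + insurance 607.85 + brokerage 370.78 + delivery 1910.04 + duty 3801.71 = 9874.17
Landed cost = invoice 91251.23 + 9874.17 = 101125.40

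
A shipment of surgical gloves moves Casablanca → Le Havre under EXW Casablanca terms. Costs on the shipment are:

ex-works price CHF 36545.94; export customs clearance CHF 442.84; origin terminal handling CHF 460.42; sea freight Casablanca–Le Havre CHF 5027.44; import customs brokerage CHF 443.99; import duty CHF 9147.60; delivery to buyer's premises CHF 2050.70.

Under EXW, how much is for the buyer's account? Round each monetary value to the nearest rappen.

EXW: the seller makes goods available at their premises; the buyer bears all onward costs.
Seller's account: goods 36545.94 = 36545.94
Buyer's account: export clearance 442.84 + origin terminal 460.42 + freight 5027.44 + brokerage 443.99 + duty 9147.60 + delivery 2050.70 = 17572.99

Buyer's account: CHF 17572.99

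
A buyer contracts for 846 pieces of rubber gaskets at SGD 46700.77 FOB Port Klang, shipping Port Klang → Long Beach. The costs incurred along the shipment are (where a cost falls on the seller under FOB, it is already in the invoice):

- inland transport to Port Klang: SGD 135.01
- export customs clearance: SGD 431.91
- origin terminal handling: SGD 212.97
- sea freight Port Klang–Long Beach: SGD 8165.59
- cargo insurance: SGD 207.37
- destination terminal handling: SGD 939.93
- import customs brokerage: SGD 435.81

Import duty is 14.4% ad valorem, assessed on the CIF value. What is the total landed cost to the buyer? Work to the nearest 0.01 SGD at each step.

FOB: the seller bears costs until goods are on board at the origin port; the buyer bears freight, insurance and all costs thereafter.
Already in the invoice (seller's account under FOB): inland to port, export clearance, origin terminal — exclude.
CIF value = FOB price + freight + insurance = 46700.77 + 8165.59 + 207.37 = 55073.73
Import duty = 55073.73 × 14.4% = 7930.62
Buyer bears: freight 8165.59 + insurance 207.37 + destination terminal 939.93 + brokerage 435.81 + duty 7930.62 = 17679.32
Landed cost = invoice 46700.77 + 17679.32 = 64380.09

Total landed cost: SGD 64380.09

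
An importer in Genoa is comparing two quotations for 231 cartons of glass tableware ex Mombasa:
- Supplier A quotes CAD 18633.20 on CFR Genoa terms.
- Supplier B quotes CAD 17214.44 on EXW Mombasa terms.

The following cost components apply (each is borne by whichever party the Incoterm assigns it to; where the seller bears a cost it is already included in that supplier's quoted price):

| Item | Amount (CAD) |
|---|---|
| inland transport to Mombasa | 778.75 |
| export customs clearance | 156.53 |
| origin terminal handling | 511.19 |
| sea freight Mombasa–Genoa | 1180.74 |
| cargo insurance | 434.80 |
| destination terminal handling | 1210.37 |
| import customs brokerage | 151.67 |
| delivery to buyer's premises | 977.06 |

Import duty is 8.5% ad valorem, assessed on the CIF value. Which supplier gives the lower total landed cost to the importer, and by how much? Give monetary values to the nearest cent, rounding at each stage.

Supplier A (CFR):
CIF value = CFR price + insurance = 18633.20 + 434.80 = 19068.00
Import duty = 19068.00 × 8.5% = 1620.78
Buyer bears (A): 434.80 + 1210.37 + 151.67 + 977.06 = 2773.90
Landed cost (A) = invoice 18633.20 + 2773.90 + duty 1620.78 = 23027.88
Supplier B (EXW):
CIF value = EXW price + inland to port + export clearance + origin terminal + freight + insurance = 17214.44 + 778.75 + 156.53 + 511.19 + 1180.74 + 434.80 = 20276.45
Import duty = 20276.45 × 8.5% = 1723.50
Buyer bears (B): 778.75 + 156.53 + 511.19 + 1180.74 + 434.80 + 1210.37 + 151.67 + 977.06 = 5401.11
Landed cost (B) = invoice 17214.44 + 5401.11 + duty 1723.50 = 24339.05
Difference = |23027.88 − 24339.05| = 1311.17

Supplier A is cheaper by CAD 1311.17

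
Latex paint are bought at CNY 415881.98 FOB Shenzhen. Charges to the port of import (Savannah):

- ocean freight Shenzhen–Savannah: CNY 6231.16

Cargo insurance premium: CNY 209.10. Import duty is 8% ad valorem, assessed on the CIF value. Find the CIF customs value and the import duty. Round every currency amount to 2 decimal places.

CIF = FOB price + freight + insurance
CIF = 415881.98 + 6231.16 + 209.10 = 422322.24
Import duty = 422322.24 × 8% = 33785.78

CIF value: CNY 422322.24; import duty: CNY 33785.78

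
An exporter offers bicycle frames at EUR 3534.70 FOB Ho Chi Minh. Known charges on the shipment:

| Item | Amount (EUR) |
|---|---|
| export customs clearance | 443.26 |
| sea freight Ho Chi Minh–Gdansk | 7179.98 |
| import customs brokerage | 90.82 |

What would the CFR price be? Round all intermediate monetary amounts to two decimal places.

Not relevant to the conversion: export clearance — on the seller under both FOB and CFR; already in the FOB price and stays in the CFR price. brokerage — on the buyer under both terms; not part of either seller's price.
From FOB to CFR, the seller additionally bears: freight.
CFR price = 3534.70 + 7179.98 = 10714.68

CFR price: EUR 10714.68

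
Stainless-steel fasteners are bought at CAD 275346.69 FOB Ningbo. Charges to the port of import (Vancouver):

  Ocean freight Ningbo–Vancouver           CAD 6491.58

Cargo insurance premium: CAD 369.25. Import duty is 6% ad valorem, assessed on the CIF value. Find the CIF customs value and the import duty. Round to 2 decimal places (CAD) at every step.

CIF value: CAD 282207.52; import duty: CAD 16932.45

CIF = FOB price + freight + insurance
CIF = 275346.69 + 6491.58 + 369.25 = 282207.52
Import duty = 282207.52 × 6% = 16932.45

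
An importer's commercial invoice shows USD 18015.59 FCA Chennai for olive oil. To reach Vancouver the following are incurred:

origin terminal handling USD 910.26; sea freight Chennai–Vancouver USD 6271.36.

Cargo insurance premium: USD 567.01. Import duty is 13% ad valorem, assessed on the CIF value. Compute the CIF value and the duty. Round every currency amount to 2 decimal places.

CIF = FCA price + pre-shipment costs + freight + insurance
CIF = 18015.59 + 910.26 + 6271.36 + 567.01 = 25764.22
Import duty = 25764.22 × 13% = 3349.35

CIF value: USD 25764.22; import duty: USD 3349.35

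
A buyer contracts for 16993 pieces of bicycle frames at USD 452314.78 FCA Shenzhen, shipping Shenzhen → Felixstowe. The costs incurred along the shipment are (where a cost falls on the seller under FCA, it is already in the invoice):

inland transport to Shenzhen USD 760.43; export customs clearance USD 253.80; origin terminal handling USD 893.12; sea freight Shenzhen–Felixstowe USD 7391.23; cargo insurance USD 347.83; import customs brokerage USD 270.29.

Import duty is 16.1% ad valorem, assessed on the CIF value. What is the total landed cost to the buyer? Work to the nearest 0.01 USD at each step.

FCA: the seller delivers export-cleared goods to the carrier; the buyer bears costs from that point.
Already in the invoice (seller's account under FCA): inland to port, export clearance — exclude.
CIF value = FCA price + origin terminal + freight + insurance = 452314.78 + 893.12 + 7391.23 + 347.83 = 460946.96
Import duty = 460946.96 × 16.1% = 74212.46
Buyer bears: origin terminal 893.12 + freight 7391.23 + insurance 347.83 + brokerage 270.29 + duty 74212.46 = 83114.93
Landed cost = invoice 452314.78 + 83114.93 = 535429.71

Total landed cost: USD 535429.71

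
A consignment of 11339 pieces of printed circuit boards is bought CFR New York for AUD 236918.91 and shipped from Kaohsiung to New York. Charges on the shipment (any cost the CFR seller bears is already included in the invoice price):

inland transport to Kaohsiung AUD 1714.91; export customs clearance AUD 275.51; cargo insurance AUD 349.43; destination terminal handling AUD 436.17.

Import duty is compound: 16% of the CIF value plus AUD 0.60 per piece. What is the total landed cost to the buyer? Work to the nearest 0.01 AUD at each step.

CFR: the seller pays costs through ocean freight to the destination port, but not insurance.
Already in the invoice (seller's account under CFR): inland to port, export clearance — exclude.
CIF value = CFR price + insurance = 236918.91 + 349.43 = 237268.34
Ad valorem component: 237268.34 × 16% = 37962.93
Specific component: 11339 × 0.60 = 6803.40
Import duty = 37962.93 + 6803.40 = 44766.33
Buyer bears: insurance 349.43 + destination terminal 436.17 + duty 44766.33 = 45551.93
Landed cost = invoice 236918.91 + 45551.93 = 282470.84

Total landed cost: AUD 282470.84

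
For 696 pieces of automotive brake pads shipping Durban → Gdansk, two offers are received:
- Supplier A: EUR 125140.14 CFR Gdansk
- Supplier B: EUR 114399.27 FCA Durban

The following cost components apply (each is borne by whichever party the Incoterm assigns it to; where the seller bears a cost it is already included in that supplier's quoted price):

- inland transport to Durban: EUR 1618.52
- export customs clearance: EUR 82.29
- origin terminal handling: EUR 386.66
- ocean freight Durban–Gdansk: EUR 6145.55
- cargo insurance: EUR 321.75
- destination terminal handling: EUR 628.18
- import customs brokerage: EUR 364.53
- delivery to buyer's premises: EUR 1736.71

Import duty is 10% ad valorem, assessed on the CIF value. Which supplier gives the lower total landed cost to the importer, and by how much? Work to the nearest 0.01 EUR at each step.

Supplier A (CFR):
CIF value = CFR price + insurance = 125140.14 + 321.75 = 125461.89
Import duty = 125461.89 × 10% = 12546.19
Buyer bears (A): 321.75 + 628.18 + 364.53 + 1736.71 = 3051.17
Landed cost (A) = invoice 125140.14 + 3051.17 + duty 12546.19 = 140737.50
Supplier B (FCA):
CIF value = FCA price + origin terminal + freight + insurance = 114399.27 + 386.66 + 6145.55 + 321.75 = 121253.23
Import duty = 121253.23 × 10% = 12125.32
Buyer bears (B): 386.66 + 6145.55 + 321.75 + 628.18 + 364.53 + 1736.71 = 9583.38
Landed cost (B) = invoice 114399.27 + 9583.38 + duty 12125.32 = 136107.97
Difference = |140737.50 − 136107.97| = 4629.53

Supplier B is cheaper by EUR 4629.53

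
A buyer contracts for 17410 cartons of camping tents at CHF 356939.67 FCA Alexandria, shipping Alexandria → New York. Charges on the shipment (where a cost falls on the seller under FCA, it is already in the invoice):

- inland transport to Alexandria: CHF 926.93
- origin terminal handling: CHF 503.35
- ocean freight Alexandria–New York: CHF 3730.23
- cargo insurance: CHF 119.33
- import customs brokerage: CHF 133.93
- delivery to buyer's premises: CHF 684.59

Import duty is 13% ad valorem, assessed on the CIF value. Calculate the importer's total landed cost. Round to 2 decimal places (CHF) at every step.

FCA: the seller delivers export-cleared goods to the carrier; the buyer bears costs from that point.
Already in the invoice (seller's account under FCA): inland to port — exclude.
CIF value = FCA price + origin terminal + freight + insurance = 356939.67 + 503.35 + 3730.23 + 119.33 = 361292.58
Import duty = 361292.58 × 13% = 46968.04
Buyer bears: origin terminal 503.35 + freight 3730.23 + insurance 119.33 + brokerage 133.93 + delivery 684.59 + duty 46968.04 = 52139.47
Landed cost = invoice 356939.67 + 52139.47 = 409079.14

Total landed cost: CHF 409079.14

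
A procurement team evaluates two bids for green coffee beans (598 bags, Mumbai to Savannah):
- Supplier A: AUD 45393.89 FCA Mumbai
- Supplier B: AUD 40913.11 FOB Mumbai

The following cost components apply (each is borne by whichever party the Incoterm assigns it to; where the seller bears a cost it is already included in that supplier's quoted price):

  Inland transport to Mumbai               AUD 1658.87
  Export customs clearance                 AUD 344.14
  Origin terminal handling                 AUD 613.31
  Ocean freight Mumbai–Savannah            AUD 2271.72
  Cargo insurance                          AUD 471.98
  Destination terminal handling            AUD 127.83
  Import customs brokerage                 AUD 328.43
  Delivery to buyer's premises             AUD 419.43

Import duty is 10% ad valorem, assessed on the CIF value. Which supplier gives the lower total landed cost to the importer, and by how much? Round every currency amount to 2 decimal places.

Supplier B is cheaper by AUD 5603.50

Supplier A (FCA):
CIF value = FCA price + origin terminal + freight + insurance = 45393.89 + 613.31 + 2271.72 + 471.98 = 48750.90
Import duty = 48750.90 × 10% = 4875.09
Buyer bears (A): 613.31 + 2271.72 + 471.98 + 127.83 + 328.43 + 419.43 = 4232.70
Landed cost (A) = invoice 45393.89 + 4232.70 + duty 4875.09 = 54501.68
Supplier B (FOB):
CIF value = FOB price + freight + insurance = 40913.11 + 2271.72 + 471.98 = 43656.81
Import duty = 43656.81 × 10% = 4365.68
Buyer bears (B): 2271.72 + 471.98 + 127.83 + 328.43 + 419.43 = 3619.39
Landed cost (B) = invoice 40913.11 + 3619.39 + duty 4365.68 = 48898.18
Difference = |54501.68 − 48898.18| = 5603.50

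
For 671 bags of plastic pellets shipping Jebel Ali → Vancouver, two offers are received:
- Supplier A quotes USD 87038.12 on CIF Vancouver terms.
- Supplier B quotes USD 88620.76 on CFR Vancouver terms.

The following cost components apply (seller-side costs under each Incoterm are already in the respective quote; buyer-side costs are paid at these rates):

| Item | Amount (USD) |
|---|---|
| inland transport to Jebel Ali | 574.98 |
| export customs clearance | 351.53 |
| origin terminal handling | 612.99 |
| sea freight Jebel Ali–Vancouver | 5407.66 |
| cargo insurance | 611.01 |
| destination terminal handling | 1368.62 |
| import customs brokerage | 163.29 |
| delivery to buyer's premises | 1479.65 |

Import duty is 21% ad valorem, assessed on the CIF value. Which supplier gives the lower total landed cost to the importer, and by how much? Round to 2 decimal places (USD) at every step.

Supplier A (CIF):
The CIF price already equals the CIF value: 87038.12
Import duty = 87038.12 × 21% = 18278.01
Buyer bears (A): 1368.62 + 163.29 + 1479.65 = 3011.56
Landed cost (A) = invoice 87038.12 + 3011.56 + duty 18278.01 = 108327.69
Supplier B (CFR):
CIF value = CFR price + insurance = 88620.76 + 611.01 = 89231.77
Import duty = 89231.77 × 21% = 18738.67
Buyer bears (B): 611.01 + 1368.62 + 163.29 + 1479.65 = 3622.57
Landed cost (B) = invoice 88620.76 + 3622.57 + duty 18738.67 = 110982.00
Difference = |108327.69 − 110982.00| = 2654.31

Supplier A is cheaper by USD 2654.31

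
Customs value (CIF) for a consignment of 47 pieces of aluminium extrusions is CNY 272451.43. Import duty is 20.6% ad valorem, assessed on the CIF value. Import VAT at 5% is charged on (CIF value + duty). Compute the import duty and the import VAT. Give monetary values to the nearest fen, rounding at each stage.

Import duty = 272451.43 × 20.6% = 56124.99
VAT base = CIF + duty = 272451.43 + 56124.99 = 328576.42
Import VAT = 328576.42 × 5% = 16428.82

Import duty: CNY 56124.99; import VAT: CNY 16428.82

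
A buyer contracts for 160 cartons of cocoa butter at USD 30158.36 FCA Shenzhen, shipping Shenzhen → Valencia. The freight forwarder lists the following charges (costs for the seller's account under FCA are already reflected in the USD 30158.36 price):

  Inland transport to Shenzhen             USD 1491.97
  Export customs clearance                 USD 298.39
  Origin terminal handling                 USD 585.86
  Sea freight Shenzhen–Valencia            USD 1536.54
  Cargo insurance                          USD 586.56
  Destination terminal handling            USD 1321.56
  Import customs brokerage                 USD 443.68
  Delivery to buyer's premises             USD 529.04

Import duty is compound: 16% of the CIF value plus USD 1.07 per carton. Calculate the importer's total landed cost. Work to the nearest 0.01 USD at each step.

FCA: the seller delivers export-cleared goods to the carrier; the buyer bears costs from that point.
Already in the invoice (seller's account under FCA): inland to port, export clearance — exclude.
CIF value = FCA price + origin terminal + freight + insurance = 30158.36 + 585.86 + 1536.54 + 586.56 = 32867.32
Ad valorem component: 32867.32 × 16% = 5258.77
Specific component: 160 × 1.07 = 171.20
Import duty = 5258.77 + 171.20 = 5429.97
Buyer bears: origin terminal 585.86 + freight 1536.54 + insurance 586.56 + destination terminal 1321.56 + brokerage 443.68 + delivery 529.04 + duty 5429.97 = 10433.21
Landed cost = invoice 30158.36 + 10433.21 = 40591.57

Total landed cost: USD 40591.57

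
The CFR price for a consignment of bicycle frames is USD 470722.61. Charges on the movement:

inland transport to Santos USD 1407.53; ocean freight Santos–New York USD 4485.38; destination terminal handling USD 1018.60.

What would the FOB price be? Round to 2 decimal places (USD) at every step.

FOB price: USD 466237.23

Not relevant to the conversion: inland to port — on the seller under both CFR and FOB; already in the CFR price and stays in the FOB price. destination terminal — on the buyer under both terms; not part of either seller's price.
From CFR to FOB, the seller no longer bears: freight.
FOB price = 470722.61 − 4485.38 = 466237.23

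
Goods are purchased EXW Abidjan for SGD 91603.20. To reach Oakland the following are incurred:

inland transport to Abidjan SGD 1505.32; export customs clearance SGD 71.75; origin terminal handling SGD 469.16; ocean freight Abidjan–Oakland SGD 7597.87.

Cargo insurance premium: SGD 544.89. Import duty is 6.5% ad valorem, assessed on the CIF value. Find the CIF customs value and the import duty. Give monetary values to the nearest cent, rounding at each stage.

CIF value: SGD 101792.19; import duty: SGD 6616.49

CIF = EXW price + pre-shipment costs + freight + insurance
CIF = 91603.20 + 1505.32 + 71.75 + 469.16 + 7597.87 + 544.89 = 101792.19
Import duty = 101792.19 × 6.5% = 6616.49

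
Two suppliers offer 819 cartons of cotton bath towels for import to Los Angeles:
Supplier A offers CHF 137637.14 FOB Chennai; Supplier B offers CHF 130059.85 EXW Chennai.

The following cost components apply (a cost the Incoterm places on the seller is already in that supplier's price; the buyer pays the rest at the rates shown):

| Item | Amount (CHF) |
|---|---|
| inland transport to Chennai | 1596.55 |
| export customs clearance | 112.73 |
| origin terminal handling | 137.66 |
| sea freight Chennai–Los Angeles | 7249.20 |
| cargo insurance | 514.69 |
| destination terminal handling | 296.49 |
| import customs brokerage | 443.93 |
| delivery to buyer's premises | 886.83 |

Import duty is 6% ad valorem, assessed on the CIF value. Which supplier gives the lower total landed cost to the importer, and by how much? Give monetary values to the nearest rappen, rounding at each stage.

Supplier B is cheaper by CHF 6074.17

Supplier A (FOB):
CIF value = FOB price + freight + insurance = 137637.14 + 7249.20 + 514.69 = 145401.03
Import duty = 145401.03 × 6% = 8724.06
Buyer bears (A): 7249.20 + 514.69 + 296.49 + 443.93 + 886.83 = 9391.14
Landed cost (A) = invoice 137637.14 + 9391.14 + duty 8724.06 = 155752.34
Supplier B (EXW):
CIF value = EXW price + inland to port + export clearance + origin terminal + freight + insurance = 130059.85 + 1596.55 + 112.73 + 137.66 + 7249.20 + 514.69 = 139670.68
Import duty = 139670.68 × 6% = 8380.24
Buyer bears (B): 1596.55 + 112.73 + 137.66 + 7249.20 + 514.69 + 296.49 + 443.93 + 886.83 = 11238.08
Landed cost (B) = invoice 130059.85 + 11238.08 + duty 8380.24 = 149678.17
Difference = |155752.34 − 149678.17| = 6074.17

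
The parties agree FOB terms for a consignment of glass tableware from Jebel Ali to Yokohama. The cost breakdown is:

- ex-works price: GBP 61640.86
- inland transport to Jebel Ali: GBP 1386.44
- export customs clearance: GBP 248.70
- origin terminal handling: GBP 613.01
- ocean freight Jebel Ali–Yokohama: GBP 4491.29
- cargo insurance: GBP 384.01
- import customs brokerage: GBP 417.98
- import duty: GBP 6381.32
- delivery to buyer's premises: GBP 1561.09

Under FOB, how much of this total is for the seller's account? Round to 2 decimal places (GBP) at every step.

Seller's account: GBP 63889.01

FOB: the seller bears costs until goods are on board at the origin port; the buyer bears freight, insurance and all costs thereafter.
Seller's account: goods 61640.86 + inland to port 1386.44 + export clearance 248.70 + origin terminal 613.01 = 63889.01
Buyer's account: freight 4491.29 + insurance 384.01 + brokerage 417.98 + duty 6381.32 + delivery 1561.09 = 13235.69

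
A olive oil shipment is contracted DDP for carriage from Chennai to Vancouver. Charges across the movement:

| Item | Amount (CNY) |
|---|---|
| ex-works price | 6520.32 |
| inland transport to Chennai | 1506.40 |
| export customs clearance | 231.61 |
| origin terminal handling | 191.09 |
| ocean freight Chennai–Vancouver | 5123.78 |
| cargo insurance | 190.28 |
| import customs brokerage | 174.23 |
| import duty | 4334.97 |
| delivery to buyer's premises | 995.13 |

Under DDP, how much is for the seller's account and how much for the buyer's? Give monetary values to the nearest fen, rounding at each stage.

DDP: the seller bears all costs including import duty.
Seller's account: goods 6520.32 + inland to port 1506.40 + export clearance 231.61 + origin terminal 191.09 + freight 5123.78 + insurance 190.28 + brokerage 174.23 + duty 4334.97 + delivery 995.13 = 19267.81
Buyer's account: 0.00

Seller: CNY 19267.81; buyer: CNY 0.00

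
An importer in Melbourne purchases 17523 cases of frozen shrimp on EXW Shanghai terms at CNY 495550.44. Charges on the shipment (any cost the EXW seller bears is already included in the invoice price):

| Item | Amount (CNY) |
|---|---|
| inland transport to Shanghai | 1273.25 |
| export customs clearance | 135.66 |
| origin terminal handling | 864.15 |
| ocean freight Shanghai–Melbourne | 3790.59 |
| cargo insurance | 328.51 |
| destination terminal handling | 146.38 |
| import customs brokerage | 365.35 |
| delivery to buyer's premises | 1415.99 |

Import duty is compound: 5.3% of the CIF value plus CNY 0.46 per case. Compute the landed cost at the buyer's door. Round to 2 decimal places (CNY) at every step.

EXW: the seller makes goods available at their premises; the buyer bears all onward costs.
CIF value = EXW price + inland to port + export clearance + origin terminal + freight + insurance = 495550.44 + 1273.25 + 135.66 + 864.15 + 3790.59 + 328.51 = 501942.60
Ad valorem component: 501942.60 × 5.3% = 26602.96
Specific component: 17523 × 0.46 = 8060.58
Import duty = 26602.96 + 8060.58 = 34663.54
Buyer bears: inland to port 1273.25 + export clearance 135.66 + origin terminal 864.15 + freight 3790.59 + insurance 328.51 + destination terminal 146.38 + brokerage 365.35 + delivery 1415.99 + duty 34663.54 = 42983.42
Landed cost = invoice 495550.44 + 42983.42 = 538533.86

Total landed cost: CNY 538533.86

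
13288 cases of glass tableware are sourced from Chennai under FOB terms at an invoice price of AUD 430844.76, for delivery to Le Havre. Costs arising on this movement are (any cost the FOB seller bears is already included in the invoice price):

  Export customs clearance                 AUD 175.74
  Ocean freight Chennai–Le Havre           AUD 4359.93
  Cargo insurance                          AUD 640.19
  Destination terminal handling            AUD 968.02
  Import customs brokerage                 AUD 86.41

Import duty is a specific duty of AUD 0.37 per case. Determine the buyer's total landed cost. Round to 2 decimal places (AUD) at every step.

Total landed cost: AUD 441815.87

FOB: the seller bears costs until goods are on board at the origin port; the buyer bears freight, insurance and all costs thereafter.
Already in the invoice (seller's account under FOB): export clearance — exclude.
CIF value = FOB price + freight + insurance = 430844.76 + 4359.93 + 640.19 = 435844.88
Import duty = 13288 × 0.37 = 4916.56
Buyer bears: freight 4359.93 + insurance 640.19 + destination terminal 968.02 + brokerage 86.41 + duty 4916.56 = 10971.11
Landed cost = invoice 430844.76 + 10971.11 = 441815.87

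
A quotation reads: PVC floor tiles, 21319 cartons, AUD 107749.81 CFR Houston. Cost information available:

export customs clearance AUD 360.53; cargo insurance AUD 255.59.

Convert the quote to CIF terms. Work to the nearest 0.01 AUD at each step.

Not relevant to the conversion: export clearance — on the seller under both CFR and CIF; already in the CFR price and stays in the CIF price.
From CFR to CIF, the seller additionally bears: insurance.
CIF price = 107749.81 + 255.59 = 108005.40

CIF price: AUD 108005.40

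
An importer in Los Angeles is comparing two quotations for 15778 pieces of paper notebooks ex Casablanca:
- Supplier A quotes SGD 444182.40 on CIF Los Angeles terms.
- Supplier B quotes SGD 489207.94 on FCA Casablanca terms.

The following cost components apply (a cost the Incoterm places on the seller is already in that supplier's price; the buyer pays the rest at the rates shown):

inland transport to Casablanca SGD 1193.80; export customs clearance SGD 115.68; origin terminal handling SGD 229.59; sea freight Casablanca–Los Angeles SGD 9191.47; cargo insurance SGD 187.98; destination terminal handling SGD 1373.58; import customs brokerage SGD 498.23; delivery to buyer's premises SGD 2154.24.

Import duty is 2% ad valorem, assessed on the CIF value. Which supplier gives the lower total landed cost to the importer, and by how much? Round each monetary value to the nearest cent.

Supplier A is cheaper by SGD 55727.27

Supplier A (CIF):
The CIF price already equals the CIF value: 444182.40
Import duty = 444182.40 × 2% = 8883.65
Buyer bears (A): 1373.58 + 498.23 + 2154.24 = 4026.05
Landed cost (A) = invoice 444182.40 + 4026.05 + duty 8883.65 = 457092.10
Supplier B (FCA):
CIF value = FCA price + origin terminal + freight + insurance = 489207.94 + 229.59 + 9191.47 + 187.98 = 498816.98
Import duty = 498816.98 × 2% = 9976.34
Buyer bears (B): 229.59 + 9191.47 + 187.98 + 1373.58 + 498.23 + 2154.24 = 13635.09
Landed cost (B) = invoice 489207.94 + 13635.09 + duty 9976.34 = 512819.37
Difference = |457092.10 − 512819.37| = 55727.27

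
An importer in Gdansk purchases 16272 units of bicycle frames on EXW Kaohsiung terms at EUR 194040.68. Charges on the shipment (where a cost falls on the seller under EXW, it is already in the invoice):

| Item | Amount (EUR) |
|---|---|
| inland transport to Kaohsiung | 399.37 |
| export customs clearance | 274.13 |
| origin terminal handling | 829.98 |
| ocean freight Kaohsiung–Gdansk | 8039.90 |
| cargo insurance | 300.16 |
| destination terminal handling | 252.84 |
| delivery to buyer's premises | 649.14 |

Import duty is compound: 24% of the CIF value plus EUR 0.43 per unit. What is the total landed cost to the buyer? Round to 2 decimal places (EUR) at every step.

EXW: the seller makes goods available at their premises; the buyer bears all onward costs.
CIF value = EXW price + inland to port + export clearance + origin terminal + freight + insurance = 194040.68 + 399.37 + 274.13 + 829.98 + 8039.90 + 300.16 = 203884.22
Ad valorem component: 203884.22 × 24% = 48932.21
Specific component: 16272 × 0.43 = 6996.96
Import duty = 48932.21 + 6996.96 = 55929.17
Buyer bears: inland to port 399.37 + export clearance 274.13 + origin terminal 829.98 + freight 8039.90 + insurance 300.16 + destination terminal 252.84 + delivery 649.14 + duty 55929.17 = 66674.69
Landed cost = invoice 194040.68 + 66674.69 = 260715.37

Total landed cost: EUR 260715.37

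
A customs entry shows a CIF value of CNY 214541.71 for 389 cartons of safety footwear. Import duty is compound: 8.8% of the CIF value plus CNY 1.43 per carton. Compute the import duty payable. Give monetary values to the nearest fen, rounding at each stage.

Import duty: CNY 19435.94

Ad valorem component: 214541.71 × 8.8% = 18879.67
Specific component: 389 × 1.43 = 556.27
Import duty = 18879.67 + 556.27 = 19435.94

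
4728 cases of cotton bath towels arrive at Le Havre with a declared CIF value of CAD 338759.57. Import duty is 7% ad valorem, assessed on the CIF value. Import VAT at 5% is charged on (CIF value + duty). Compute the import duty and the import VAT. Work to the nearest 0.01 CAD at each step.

Import duty: CAD 23713.17; import VAT: CAD 18123.64

Import duty = 338759.57 × 7% = 23713.17
VAT base = CIF + duty = 338759.57 + 23713.17 = 362472.74
Import VAT = 362472.74 × 5% = 18123.64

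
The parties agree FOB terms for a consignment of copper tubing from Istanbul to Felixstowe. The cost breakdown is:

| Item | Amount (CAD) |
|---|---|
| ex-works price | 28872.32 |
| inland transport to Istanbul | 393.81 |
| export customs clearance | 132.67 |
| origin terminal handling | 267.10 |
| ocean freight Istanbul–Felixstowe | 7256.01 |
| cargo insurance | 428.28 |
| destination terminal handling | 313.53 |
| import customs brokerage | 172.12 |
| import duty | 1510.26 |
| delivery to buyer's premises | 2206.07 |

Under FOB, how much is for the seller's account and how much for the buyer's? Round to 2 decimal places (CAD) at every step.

FOB: the seller bears costs until goods are on board at the origin port; the buyer bears freight, insurance and all costs thereafter.
Seller's account: goods 28872.32 + inland to port 393.81 + export clearance 132.67 + origin terminal 267.10 = 29665.90
Buyer's account: freight 7256.01 + insurance 428.28 + destination terminal 313.53 + brokerage 172.12 + duty 1510.26 + delivery 2206.07 = 11886.27

Seller: CAD 29665.90; buyer: CAD 11886.27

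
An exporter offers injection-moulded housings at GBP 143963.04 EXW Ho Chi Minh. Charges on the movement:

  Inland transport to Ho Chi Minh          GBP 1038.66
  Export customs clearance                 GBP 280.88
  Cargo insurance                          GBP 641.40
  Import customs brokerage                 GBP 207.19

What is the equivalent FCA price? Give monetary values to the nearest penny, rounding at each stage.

Not relevant to the conversion: brokerage, insurance — on the buyer under both terms; not part of either seller's price.
From EXW to FCA, the seller additionally bears: inland to port, export clearance.
FCA price = 143963.04 + 1038.66 + 280.88 = 145282.58

FCA price: GBP 145282.58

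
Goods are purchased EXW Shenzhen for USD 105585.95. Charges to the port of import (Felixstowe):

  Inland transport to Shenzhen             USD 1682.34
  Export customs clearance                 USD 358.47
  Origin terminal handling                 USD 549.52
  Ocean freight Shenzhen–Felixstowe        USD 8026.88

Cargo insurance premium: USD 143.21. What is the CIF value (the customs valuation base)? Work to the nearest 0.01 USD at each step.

CIF = EXW price + pre-shipment costs + freight + insurance
CIF = 105585.95 + 1682.34 + 358.47 + 549.52 + 8026.88 + 143.21 = 116346.37

CIF value: USD 116346.37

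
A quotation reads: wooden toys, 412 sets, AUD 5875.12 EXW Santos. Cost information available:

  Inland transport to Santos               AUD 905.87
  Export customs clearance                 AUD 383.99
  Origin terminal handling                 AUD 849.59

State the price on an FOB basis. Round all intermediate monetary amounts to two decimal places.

FOB price: AUD 8014.57

From EXW to FOB, the seller additionally bears: inland to port, export clearance, origin terminal.
FOB price = 5875.12 + 905.87 + 383.99 + 849.59 = 8014.57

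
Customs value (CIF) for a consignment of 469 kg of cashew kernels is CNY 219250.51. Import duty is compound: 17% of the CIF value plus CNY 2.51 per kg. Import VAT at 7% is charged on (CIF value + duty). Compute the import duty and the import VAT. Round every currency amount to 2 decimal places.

Import duty: CNY 38449.78; import VAT: CNY 18039.02

Ad valorem component: 219250.51 × 17% = 37272.59
Specific component: 469 × 2.51 = 1177.19
Import duty = 37272.59 + 1177.19 = 38449.78
VAT base = CIF + duty = 219250.51 + 38449.78 = 257700.29
Import VAT = 257700.29 × 7% = 18039.02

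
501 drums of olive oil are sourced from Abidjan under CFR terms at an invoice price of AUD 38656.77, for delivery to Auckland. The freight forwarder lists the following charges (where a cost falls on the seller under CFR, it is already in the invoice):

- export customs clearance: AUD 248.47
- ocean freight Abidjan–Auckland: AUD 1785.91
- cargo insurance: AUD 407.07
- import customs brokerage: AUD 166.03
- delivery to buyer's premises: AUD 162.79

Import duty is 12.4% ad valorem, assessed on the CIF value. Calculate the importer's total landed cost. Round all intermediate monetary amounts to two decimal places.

CFR: the seller pays costs through ocean freight to the destination port, but not insurance.
Already in the invoice (seller's account under CFR): export clearance, freight — exclude.
CIF value = CFR price + insurance = 38656.77 + 407.07 = 39063.84
Import duty = 39063.84 × 12.4% = 4843.92
Buyer bears: insurance 407.07 + brokerage 166.03 + delivery 162.79 + duty 4843.92 = 5579.81
Landed cost = invoice 38656.77 + 5579.81 = 44236.58

Total landed cost: AUD 44236.58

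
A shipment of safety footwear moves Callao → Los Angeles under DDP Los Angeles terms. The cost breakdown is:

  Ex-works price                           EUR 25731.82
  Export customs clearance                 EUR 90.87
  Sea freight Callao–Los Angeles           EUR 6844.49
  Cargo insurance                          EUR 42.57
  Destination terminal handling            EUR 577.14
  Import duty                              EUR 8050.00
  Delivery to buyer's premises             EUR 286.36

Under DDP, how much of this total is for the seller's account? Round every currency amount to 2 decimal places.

Seller's account: EUR 41623.25

DDP: the seller bears all costs including import duty.
Seller's account: goods 25731.82 + export clearance 90.87 + freight 6844.49 + insurance 42.57 + destination terminal 577.14 + duty 8050.00 + delivery 286.36 = 41623.25
Buyer's account: 0.00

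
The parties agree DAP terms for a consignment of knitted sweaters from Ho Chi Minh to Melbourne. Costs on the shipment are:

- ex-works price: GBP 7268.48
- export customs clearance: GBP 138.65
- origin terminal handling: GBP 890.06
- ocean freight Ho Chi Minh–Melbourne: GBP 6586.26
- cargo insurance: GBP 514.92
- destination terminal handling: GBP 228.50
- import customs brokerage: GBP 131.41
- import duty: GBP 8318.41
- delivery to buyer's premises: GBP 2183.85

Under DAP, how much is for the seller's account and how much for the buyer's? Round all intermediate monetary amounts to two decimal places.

DAP: the seller bears all costs to the named destination except import duty and clearance.
Seller's account: goods 7268.48 + export clearance 138.65 + origin terminal 890.06 + freight 6586.26 + insurance 514.92 + destination terminal 228.50 + delivery 2183.85 = 17810.72
Buyer's account: brokerage 131.41 + duty 8318.41 = 8449.82

Seller: GBP 17810.72; buyer: GBP 8449.82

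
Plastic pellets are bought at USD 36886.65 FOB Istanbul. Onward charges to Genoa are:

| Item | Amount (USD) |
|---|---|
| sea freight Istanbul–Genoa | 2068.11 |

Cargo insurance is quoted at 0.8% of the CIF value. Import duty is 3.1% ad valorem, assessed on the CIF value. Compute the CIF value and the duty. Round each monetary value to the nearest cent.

Let C be the CIF value. C = FOB price + freight + 0.8% × C
C − 0.8% × C = 36886.65 + 2068.11
0.992 × C = 38954.76
C = 38954.76 / 0.992 = 39268.91
Insurance premium = 0.8% × 39268.91 = 314.15
Import duty = 39268.91 × 3.1% = 1217.34

CIF value: USD 39268.91; import duty: USD 1217.34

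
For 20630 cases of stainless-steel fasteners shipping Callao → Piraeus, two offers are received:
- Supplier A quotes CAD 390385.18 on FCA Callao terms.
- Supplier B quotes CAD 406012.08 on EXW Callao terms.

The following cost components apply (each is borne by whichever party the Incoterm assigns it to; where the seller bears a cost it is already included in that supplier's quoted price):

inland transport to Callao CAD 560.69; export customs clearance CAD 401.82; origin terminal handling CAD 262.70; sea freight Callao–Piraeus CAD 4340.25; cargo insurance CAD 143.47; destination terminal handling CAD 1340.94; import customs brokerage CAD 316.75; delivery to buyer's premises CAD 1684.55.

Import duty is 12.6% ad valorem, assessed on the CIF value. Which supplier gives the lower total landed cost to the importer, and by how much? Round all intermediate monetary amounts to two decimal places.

Supplier A (FCA):
CIF value = FCA price + origin terminal + freight + insurance = 390385.18 + 262.70 + 4340.25 + 143.47 = 395131.60
Import duty = 395131.60 × 12.6% = 49786.58
Buyer bears (A): 262.70 + 4340.25 + 143.47 + 1340.94 + 316.75 + 1684.55 = 8088.66
Landed cost (A) = invoice 390385.18 + 8088.66 + duty 49786.58 = 448260.42
Supplier B (EXW):
CIF value = EXW price + inland to port + export clearance + origin terminal + freight + insurance = 406012.08 + 560.69 + 401.82 + 262.70 + 4340.25 + 143.47 = 411721.01
Import duty = 411721.01 × 12.6% = 51876.85
Buyer bears (B): 560.69 + 401.82 + 262.70 + 4340.25 + 143.47 + 1340.94 + 316.75 + 1684.55 = 9051.17
Landed cost (B) = invoice 406012.08 + 9051.17 + duty 51876.85 = 466940.10
Difference = |448260.42 − 466940.10| = 18679.68

Supplier A is cheaper by CAD 18679.68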